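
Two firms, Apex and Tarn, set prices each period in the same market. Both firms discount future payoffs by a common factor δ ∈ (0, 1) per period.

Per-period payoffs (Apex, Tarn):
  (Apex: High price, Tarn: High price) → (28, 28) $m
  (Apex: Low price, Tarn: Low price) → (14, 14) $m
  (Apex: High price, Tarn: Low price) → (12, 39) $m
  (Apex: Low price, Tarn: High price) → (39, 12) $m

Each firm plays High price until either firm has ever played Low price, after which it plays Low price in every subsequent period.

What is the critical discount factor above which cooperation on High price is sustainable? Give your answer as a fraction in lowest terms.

Under grim trigger the critical discount factor is (T−C)/(T−P) with T = 39, C = 28, P = 14.
δ* = (39−28)/(39−14) = 11/25.

11/25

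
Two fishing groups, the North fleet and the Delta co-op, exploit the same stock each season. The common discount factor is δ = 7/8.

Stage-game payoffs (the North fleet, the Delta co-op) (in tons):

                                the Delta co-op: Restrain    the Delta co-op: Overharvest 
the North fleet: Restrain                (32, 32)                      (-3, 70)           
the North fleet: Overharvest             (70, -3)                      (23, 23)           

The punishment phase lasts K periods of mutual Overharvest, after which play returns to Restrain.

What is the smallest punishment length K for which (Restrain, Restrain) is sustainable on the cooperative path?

7

IC: δ(1−δ^K)/(1−δ) ≥ (70−32)/(32−23) = 38/9.
With δ = 7/8: need 1 − δ^K ≥ 38/9·(1−7/8)/(7/8), i.e. δ^K ≤ 0.3968.
Since (7/8)^6 = 0.4488 and (7/8)^7 = 0.3927, the smallest such K is 7.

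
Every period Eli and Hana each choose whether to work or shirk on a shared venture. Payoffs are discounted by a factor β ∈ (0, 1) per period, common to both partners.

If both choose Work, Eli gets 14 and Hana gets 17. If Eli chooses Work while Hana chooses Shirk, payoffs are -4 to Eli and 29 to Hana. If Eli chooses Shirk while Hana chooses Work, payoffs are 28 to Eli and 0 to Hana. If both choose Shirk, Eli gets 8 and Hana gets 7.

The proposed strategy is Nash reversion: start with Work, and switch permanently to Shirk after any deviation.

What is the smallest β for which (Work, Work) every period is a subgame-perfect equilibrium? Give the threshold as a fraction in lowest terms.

For Eli: deviation gain 28−14 = 14, per-period punishment loss 14−8 = 6. IC gives β ≥ 14/20 = 7/10.
For Hana: gain 12, loss 10 per period, so β ≥ 12/22 = 6/11.
The tighter constraint is Eli's, so cooperation needs β ≥ 7/10.

7/10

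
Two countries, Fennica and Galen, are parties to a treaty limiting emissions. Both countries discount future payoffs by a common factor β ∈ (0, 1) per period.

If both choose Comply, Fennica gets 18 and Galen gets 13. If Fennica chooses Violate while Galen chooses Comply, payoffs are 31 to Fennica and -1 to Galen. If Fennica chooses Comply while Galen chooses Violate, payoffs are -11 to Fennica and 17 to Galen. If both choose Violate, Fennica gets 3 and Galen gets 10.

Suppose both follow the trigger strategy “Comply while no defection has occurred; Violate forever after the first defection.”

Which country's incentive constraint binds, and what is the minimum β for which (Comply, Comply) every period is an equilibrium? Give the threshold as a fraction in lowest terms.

Galen; β ≥ 4/7

Fennica's threshold: (31−18)/(31−3) = 13/28.
Galen's threshold: (17−13)/(17−10) = 4/7.
13/28 < 4/7, so Galen binds and β* = 4/7.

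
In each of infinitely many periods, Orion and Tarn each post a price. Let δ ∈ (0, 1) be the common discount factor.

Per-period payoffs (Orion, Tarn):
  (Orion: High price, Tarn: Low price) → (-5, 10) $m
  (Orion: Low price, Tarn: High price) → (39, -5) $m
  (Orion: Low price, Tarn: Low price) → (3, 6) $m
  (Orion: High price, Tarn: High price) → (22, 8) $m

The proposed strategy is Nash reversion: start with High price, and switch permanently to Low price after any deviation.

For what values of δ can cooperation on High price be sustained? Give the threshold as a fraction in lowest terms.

For Orion: deviation gain 39−22 = 17, per-period punishment loss 22−3 = 19. IC gives δ ≥ 17/36.
For Tarn: gain 2, loss 2 per period, so δ ≥ 2/4 = 1/2.
The tighter constraint is Tarn's, so cooperation needs δ ≥ 1/2.

1/2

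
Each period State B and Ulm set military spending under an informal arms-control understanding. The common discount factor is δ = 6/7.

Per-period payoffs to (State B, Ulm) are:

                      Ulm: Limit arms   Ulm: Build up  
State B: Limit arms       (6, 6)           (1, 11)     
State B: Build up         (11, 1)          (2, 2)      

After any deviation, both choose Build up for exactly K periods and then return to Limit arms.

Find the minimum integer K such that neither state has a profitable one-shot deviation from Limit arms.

Need Σ_{k=1}^{K} δ^k ≥ (11−6)/(6−2) = 1.2500 at δ = 6/7.
At K = 1 the sum is 0.8571 < 1.2500; at K = 2 it is 1.5918 ≥ 1.2500.
So the minimum punishment length is K = 2.

2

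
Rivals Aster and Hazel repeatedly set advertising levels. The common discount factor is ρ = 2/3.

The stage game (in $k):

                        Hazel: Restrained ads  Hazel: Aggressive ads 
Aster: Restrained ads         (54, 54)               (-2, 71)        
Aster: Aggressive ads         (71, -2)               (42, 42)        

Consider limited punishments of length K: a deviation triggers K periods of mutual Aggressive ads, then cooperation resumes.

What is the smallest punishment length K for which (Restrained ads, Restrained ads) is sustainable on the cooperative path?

4

No profitable deviation requires (54−42)(ρ+…+ρ^K) ≥ 71−54, i.e. ρ+…+ρ^K ≥ 17/12 ≈ 1.4167.
With ρ = 2/3, the partial sums are K=1: 0.6667, K=2: 1.1111, K=3: 1.4074, K=4: 1.6049.
K = 4 is the first length at which the sum reaches 1.4167.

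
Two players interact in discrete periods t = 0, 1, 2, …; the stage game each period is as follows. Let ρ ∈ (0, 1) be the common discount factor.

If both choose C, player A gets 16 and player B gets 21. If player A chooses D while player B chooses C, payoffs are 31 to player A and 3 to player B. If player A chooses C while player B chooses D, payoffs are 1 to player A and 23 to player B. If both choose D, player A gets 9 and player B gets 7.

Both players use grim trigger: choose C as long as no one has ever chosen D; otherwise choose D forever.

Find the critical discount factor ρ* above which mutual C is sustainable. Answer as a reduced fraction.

15/22

player A's threshold: (31−16)/(31−9) = 15/22.
player B's threshold: (23−21)/(23−7) = 1/8.
15/22 > 1/8, so player A binds and ρ* = 15/22.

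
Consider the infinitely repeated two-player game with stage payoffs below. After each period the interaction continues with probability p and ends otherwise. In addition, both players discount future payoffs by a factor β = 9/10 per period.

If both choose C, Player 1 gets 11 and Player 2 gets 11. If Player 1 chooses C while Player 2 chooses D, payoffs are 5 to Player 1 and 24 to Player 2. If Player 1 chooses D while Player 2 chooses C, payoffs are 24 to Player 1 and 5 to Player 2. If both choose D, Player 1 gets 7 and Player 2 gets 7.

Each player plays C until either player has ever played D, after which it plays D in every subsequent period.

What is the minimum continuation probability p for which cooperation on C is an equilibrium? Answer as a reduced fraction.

130/153

With continuation probability p and discount β, the effective per-period discount factor is βp.
Grim-trigger IC: βp ≥ (24−11)/(24−7) = 13/17.
So p ≥ (13/17)/(9/10) = 130/153.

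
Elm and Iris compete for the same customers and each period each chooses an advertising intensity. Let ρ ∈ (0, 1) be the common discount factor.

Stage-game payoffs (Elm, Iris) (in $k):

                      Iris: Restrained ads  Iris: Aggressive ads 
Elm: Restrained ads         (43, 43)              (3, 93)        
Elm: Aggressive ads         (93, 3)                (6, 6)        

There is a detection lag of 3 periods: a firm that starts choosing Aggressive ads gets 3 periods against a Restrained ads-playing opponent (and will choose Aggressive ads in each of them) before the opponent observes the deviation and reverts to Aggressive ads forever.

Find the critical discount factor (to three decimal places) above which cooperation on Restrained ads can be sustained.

A deviator earns 93 for 3 periods, then 6 forever; cooperating earns 43 forever. Multiplying the IC by (1−ρ):
43 ≥ 93(1−ρ^3) + 6ρ^3, so 87·ρ^3 ≥ 50 and ρ^3 ≥ 50/87.
ρ ≥ (50/87)^(1/3) ≈ 0.831.

0.831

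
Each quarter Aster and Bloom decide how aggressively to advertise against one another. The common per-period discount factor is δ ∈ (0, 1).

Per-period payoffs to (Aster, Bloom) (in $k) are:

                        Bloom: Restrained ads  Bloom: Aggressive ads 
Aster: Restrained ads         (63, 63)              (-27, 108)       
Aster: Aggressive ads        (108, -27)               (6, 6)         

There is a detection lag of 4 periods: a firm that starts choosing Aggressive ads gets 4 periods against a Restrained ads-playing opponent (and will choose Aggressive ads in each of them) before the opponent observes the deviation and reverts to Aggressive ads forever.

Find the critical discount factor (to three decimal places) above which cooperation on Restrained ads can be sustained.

Deviating for the 4 undetected periods gains 108−63 = 45 per period over cooperation, then loses 63−6 = 57 per period forever once punishment starts.
Gain: 45(1 + δ + … + δ^3); loss: 57·δ^4/(1−δ).
No profitable deviation ⇔ 45(1−δ^4) ≤ 57·δ^4, i.e. δ^4 ≥ 45/(45+57) = 15/34.
Hence δ ≥ (15/34)^(1/4) ≈ 0.815.

0.815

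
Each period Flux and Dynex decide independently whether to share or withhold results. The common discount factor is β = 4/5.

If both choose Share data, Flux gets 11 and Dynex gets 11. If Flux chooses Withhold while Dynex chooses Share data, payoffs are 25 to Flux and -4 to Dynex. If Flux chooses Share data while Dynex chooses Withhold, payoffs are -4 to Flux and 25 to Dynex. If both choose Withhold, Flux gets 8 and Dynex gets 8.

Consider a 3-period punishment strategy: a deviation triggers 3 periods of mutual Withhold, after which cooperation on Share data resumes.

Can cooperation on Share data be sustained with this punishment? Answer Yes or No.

No

IC: β+…+β^3 ≥ (25−11)/(11−8) = 14/3.
At β = 4/5: partial sum = 1.9520 < 4.6667. Cooperation not sustainable.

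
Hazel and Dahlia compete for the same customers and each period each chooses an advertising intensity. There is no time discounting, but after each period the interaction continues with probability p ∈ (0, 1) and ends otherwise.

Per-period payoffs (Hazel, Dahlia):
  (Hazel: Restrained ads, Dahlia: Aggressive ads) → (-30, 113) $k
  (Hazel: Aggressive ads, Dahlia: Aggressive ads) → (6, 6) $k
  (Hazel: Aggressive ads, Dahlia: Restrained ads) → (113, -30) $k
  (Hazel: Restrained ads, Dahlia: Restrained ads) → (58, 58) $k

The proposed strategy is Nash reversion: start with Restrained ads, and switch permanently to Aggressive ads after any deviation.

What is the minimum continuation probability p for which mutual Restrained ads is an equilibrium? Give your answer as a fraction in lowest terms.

Expected cooperation value is 58 + p·58 + p²·58 + … = 58/(1−p); deviation gives 113 + p·6/(1−p).
58 ≥ 113(1−p) + 6p ⇒ 107p ≥ 55 ⇒ p ≥ 55/107.

55/107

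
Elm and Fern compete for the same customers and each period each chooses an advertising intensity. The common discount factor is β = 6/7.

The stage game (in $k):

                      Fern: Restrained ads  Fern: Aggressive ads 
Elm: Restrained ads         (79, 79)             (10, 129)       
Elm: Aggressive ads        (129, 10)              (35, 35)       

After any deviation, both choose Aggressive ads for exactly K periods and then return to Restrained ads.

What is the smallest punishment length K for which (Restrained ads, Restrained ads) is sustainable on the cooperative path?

IC: β(1−β^K)/(1−β) ≥ (129−79)/(79−35) = 25/22.
With β = 6/7: need 1 − β^K ≥ 25/22·(1−6/7)/(6/7), i.e. β^K ≤ 0.8106.
Since (6/7)^1 = 0.8571 and (6/7)^2 = 0.7347, the smallest such K is 2.

2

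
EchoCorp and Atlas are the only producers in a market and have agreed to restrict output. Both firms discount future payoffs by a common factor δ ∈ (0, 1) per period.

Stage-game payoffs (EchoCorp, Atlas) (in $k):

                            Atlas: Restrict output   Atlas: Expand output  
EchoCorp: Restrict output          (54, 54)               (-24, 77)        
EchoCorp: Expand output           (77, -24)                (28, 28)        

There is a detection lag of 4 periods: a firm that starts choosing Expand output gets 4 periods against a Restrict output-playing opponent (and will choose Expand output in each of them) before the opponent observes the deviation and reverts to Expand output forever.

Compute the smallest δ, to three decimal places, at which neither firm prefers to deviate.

0.828

A deviator earns 77 for 4 periods, then 28 forever; cooperating earns 54 forever. Multiplying the IC by (1−δ):
54 ≥ 77(1−δ^4) + 28δ^4, so 49·δ^4 ≥ 23 and δ^4 ≥ 23/49.
δ ≥ (23/49)^(1/4) ≈ 0.828.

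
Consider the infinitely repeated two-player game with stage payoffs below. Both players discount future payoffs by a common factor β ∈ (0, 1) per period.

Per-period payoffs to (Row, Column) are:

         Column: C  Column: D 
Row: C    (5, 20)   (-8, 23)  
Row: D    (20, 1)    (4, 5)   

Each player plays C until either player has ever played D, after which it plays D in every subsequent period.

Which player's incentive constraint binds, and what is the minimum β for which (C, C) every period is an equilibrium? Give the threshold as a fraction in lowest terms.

Row; β ≥ 15/16

Row: cooperation gives 5 each period; deviation gives 20 once then 4 forever.
  5/(1−β) ≥ 20 + 4β/(1−β) ⇒ β ≥ 15/16.
Column: cooperation gives 20 each period; deviation gives 23 once then 5 forever.
  β ≥ 3/18 = 1/6.
Both must hold, so the binding constraint is Row's: β ≥ 15/16.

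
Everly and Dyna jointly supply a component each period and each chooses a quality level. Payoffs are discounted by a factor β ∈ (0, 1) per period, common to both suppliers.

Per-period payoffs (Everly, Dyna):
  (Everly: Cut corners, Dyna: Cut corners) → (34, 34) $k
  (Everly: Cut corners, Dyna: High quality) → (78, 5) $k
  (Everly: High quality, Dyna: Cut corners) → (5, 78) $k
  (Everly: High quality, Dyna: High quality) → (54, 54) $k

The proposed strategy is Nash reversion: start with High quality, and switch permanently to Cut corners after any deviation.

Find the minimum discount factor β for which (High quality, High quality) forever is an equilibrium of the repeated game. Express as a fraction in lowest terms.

One-period gain from deviating is 78 − 54 = 24. The loss is 54 − 34 = 20 in every subsequent period, with present value 20·β/(1−β).
Deviation is unprofitable when 20·β/(1−β) ≥ 24, i.e. β/(1−β) ≥ 6/5.
Equivalently β ≥ 24/(24+20) = 6/11.

6/11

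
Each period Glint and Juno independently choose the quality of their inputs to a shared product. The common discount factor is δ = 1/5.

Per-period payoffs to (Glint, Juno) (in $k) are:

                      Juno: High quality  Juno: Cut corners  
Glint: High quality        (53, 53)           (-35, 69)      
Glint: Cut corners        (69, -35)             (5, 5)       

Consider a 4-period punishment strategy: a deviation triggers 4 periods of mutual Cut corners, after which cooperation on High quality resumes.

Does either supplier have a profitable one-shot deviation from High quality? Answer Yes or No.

IC: δ+…+δ^4 ≥ (69−53)/(53−5) = 1/3.
At δ = 1/5: partial sum = 0.2496 < 0.3333. Cooperation not sustainable.

Yes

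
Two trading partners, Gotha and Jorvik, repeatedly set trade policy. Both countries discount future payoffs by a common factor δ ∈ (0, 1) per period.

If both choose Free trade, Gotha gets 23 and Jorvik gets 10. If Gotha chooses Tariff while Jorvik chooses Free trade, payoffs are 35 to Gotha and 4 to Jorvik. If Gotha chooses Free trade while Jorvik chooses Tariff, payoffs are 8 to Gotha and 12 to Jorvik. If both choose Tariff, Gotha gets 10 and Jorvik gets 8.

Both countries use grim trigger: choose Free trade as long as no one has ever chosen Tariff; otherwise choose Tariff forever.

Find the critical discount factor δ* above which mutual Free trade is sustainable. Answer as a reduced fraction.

Gotha's threshold: (35−23)/(35−10) = 12/25.
Jorvik's threshold: (12−10)/(12−8) = 1/2.
12/25 < 1/2, so Jorvik binds and δ* = 1/2.

1/2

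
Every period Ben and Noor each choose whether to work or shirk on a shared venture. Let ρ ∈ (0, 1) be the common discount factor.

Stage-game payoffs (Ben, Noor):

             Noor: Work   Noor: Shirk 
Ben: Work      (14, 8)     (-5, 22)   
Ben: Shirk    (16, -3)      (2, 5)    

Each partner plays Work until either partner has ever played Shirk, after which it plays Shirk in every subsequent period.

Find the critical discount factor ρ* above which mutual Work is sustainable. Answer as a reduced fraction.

Ben's threshold: (16−14)/(16−2) = 1/7.
Noor's threshold: (22−8)/(22−5) = 14/17.
1/7 < 14/17, so Noor binds and ρ* = 14/17.

14/17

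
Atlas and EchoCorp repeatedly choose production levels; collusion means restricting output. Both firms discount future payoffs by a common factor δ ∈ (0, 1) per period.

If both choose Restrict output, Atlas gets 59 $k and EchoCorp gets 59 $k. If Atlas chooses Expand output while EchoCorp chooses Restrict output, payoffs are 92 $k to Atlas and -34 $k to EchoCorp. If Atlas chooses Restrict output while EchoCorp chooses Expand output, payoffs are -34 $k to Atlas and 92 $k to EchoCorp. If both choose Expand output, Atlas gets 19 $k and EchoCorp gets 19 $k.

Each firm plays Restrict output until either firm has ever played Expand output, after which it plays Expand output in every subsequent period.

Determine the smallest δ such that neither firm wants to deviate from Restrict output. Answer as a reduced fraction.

Under grim trigger the critical discount factor is (T−C)/(T−P) with T = 92, C = 59, P = 19.
δ* = (92−59)/(92−19) = 33/73.

33/73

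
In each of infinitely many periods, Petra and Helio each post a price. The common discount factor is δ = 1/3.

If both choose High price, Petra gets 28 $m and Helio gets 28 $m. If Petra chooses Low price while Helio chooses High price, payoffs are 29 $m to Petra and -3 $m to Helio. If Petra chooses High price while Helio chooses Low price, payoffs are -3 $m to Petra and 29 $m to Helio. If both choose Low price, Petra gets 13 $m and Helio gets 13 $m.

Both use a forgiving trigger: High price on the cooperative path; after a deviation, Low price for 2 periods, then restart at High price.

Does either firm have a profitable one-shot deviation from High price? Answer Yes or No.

Comparing payoff streams over the 3 periods until play realigns: cooperate → 28(1+δ+…+δ^2); deviate → 29 + 13(δ+…+δ^2).
Cooperation is sustained iff (28−13)(δ+…+δ^2) ≥ 29−28.
δ+…+δ^2 = 1/3·(1−(1/3)^2)/(1−1/3) = 0.4444, and (29−28)/(28−13) = 0.0667.
0.4444 ≥ 0.0667, so cooperation is sustainable.

No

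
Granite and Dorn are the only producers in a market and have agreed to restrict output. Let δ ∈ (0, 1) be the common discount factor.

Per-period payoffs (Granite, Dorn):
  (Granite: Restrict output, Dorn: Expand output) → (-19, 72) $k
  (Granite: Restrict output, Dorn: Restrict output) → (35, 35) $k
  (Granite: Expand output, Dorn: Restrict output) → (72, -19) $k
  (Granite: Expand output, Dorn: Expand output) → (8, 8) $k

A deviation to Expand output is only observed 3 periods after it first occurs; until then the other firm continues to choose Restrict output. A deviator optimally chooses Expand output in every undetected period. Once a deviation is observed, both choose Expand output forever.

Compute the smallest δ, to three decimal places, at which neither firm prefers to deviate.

Deviating for the 3 undetected periods gains 72−35 = 37 per period over cooperation, then loses 35−8 = 27 per period forever once punishment starts.
Gain: 37(1 + δ + … + δ^2); loss: 27·δ^3/(1−δ).
No profitable deviation ⇔ 37(1−δ^3) ≤ 27·δ^3, i.e. δ^3 ≥ 37/(37+27) = 37/64.
Hence δ ≥ (37/64)^(1/3) ≈ 0.833.

0.833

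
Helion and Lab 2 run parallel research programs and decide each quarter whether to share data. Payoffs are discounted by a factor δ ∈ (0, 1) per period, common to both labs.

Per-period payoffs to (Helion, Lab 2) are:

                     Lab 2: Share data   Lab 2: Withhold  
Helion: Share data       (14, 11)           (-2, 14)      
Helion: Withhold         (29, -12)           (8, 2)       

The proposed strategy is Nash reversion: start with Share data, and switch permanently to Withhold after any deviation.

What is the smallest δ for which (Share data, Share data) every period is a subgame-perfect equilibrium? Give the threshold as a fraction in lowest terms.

Helion: cooperation gives 14 each period; deviation gives 29 once then 8 forever.
  14/(1−δ) ≥ 29 + 8δ/(1−δ) ⇒ δ ≥ 15/21 = 5/7.
Lab 2: cooperation gives 11 each period; deviation gives 14 once then 2 forever.
  δ ≥ 3/12 = 1/4.
Both must hold, so the binding constraint is Helion's: δ ≥ 5/7.

5/7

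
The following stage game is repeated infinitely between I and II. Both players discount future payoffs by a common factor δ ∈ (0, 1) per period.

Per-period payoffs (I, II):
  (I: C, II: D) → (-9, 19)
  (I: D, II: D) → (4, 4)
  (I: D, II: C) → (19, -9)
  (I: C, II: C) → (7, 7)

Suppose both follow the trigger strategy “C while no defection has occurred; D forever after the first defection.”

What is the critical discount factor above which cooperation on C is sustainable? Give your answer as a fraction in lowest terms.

4/5

Under grim trigger the critical discount factor is (T−C)/(T−P) with T = 19, C = 7, P = 4.
δ* = (19−7)/(19−4) = 12/15 = 4/5.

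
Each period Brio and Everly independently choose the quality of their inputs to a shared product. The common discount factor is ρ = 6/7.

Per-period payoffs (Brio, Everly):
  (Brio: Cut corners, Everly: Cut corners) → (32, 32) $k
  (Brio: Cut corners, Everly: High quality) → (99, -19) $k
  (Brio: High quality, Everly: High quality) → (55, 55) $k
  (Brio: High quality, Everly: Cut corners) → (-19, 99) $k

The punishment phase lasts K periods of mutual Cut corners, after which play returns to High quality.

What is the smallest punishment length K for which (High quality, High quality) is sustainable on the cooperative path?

3

Need Σ_{k=1}^{K} ρ^k ≥ (99−55)/(55−32) = 1.9130 at ρ = 6/7.
At K = 2 the sum is 1.5918 < 1.9130; at K = 3 it is 2.2216 ≥ 1.9130.
So the minimum punishment length is K = 3.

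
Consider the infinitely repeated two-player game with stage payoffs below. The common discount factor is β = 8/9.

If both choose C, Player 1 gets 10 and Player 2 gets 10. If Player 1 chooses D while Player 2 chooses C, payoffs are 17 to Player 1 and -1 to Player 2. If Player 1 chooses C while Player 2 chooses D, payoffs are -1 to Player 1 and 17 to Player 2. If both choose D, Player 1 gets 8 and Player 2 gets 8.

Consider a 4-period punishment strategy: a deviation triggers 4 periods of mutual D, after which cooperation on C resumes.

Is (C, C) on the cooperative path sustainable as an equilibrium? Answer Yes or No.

Comparing payoff streams over the 5 periods until play realigns: cooperate → 10(1+β+…+β^4); deviate → 17 + 8(β+…+β^4).
Cooperation is sustained iff (10−8)(β+…+β^4) ≥ 17−10.
β+…+β^4 = 8/9·(1−(8/9)^4)/(1−8/9) = 3.0056, and (17−10)/(10−8) = 3.5000.
3.0056 < 3.5000, so cooperation is not sustainable.

No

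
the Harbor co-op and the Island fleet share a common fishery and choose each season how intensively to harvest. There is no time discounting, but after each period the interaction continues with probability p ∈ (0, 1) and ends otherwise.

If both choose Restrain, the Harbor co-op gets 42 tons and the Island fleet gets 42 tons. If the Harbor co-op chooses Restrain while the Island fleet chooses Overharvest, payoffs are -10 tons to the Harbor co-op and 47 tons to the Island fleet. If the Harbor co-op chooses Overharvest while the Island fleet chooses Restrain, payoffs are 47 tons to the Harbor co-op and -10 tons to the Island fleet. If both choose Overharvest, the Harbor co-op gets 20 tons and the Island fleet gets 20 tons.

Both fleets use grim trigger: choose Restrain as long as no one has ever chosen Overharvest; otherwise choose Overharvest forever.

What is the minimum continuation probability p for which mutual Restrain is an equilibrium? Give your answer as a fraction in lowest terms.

5/27

With no time discounting, the continuation probability p plays the role of the discount factor.
Grim-trigger IC: 42/(1−p) ≥ 47 + 20p/(1−p) ⇒ p ≥ (47−42)/(47−20) = 5/27.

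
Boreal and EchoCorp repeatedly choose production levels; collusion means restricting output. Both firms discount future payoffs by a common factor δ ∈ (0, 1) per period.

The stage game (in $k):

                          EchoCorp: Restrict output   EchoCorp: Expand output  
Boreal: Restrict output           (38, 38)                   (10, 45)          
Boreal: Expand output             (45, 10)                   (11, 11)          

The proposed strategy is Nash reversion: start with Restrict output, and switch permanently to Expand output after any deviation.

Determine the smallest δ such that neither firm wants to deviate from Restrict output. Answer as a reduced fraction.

7/34

Cooperation forever yields 38 each period: 38/(1−δ).
Deviating yields 45 once, then 11 forever: 45 + 11δ/(1−δ).
No profitable deviation requires 38/(1−δ) ≥ 45 + 11δ/(1−δ).
Multiplying by (1−δ): 38 ≥ 45(1−δ) + 11δ = 45 − 34δ.
So 34δ ≥ 7, i.e. δ ≥ 7/34.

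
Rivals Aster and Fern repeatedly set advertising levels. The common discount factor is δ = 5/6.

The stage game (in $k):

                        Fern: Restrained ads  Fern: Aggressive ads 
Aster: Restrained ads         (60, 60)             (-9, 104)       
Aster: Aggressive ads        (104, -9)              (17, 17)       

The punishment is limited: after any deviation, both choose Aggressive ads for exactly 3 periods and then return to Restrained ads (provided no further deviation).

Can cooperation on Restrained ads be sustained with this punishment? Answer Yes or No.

Yes

A one-shot deviation gives 104 now, then 17 for 3 periods, then back to 60.
Gain from deviating: (104−60) today; loss: (60−17) in each of the next 3 periods.
No-deviation condition: (60−17)(δ+…+δ^3) ≥ 104−60, i.e. δ+…+δ^3 ≥ 44/43.
At δ = 5/6: δ+…+δ^3 = 2.1065 ≥ 1.0233.
So cooperation is sustainable.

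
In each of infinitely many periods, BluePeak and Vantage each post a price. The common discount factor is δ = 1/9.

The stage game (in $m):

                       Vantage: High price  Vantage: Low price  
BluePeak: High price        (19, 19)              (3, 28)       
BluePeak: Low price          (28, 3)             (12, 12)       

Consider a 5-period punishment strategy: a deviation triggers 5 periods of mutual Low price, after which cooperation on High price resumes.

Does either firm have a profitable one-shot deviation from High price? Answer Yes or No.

IC: δ+…+δ^5 ≥ (28−19)/(19−12) = 9/7.
At δ = 1/9: partial sum = 0.1250 < 1.2857. Cooperation not sustainable.

Yes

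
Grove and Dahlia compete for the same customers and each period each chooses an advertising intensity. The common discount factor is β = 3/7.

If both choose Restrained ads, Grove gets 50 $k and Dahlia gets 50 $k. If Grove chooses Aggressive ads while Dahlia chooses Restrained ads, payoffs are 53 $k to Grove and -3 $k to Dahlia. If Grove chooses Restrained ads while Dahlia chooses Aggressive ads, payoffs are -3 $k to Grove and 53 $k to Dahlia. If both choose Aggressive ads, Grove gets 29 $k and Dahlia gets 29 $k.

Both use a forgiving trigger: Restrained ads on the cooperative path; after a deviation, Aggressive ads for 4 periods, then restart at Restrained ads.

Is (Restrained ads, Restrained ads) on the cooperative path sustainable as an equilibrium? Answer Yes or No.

Yes

A one-shot deviation gives 53 now, then 29 for 4 periods, then back to 50.
Gain from deviating: (53−50) today; loss: (50−29) in each of the next 4 periods.
No-deviation condition: (50−29)(β+…+β^4) ≥ 53−50, i.e. β+…+β^4 ≥ 1/7.
At β = 3/7: β+…+β^4 = 0.7247 ≥ 0.1429.
So cooperation is sustainable.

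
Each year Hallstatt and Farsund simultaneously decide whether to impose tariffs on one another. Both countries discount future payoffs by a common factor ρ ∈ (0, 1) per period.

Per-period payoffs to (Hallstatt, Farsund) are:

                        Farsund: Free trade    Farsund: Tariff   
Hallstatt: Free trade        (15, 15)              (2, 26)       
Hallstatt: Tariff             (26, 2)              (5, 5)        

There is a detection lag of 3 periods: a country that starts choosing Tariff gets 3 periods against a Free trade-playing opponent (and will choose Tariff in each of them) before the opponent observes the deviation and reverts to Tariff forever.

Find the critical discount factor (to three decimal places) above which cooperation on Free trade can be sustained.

A deviator earns 26 for 3 periods, then 5 forever; cooperating earns 15 forever. Multiplying the IC by (1−ρ):
15 ≥ 26(1−ρ^3) + 5ρ^3, so 21·ρ^3 ≥ 11 and ρ^3 ≥ 11/21.
ρ ≥ (11/21)^(1/3) ≈ 0.806.

0.806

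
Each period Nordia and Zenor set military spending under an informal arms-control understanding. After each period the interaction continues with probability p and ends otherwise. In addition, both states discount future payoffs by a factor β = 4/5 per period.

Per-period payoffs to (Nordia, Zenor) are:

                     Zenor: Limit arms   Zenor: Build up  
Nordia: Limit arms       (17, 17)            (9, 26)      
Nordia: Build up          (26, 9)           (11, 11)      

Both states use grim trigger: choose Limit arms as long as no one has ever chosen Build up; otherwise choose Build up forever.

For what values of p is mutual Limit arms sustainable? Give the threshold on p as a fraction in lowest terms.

3/4

With continuation probability p and discount β, the effective per-period discount factor is βp.
Grim-trigger IC: βp ≥ (26−17)/(26−11) = 3/5.
So p ≥ (3/5)/(4/5) = 3/4.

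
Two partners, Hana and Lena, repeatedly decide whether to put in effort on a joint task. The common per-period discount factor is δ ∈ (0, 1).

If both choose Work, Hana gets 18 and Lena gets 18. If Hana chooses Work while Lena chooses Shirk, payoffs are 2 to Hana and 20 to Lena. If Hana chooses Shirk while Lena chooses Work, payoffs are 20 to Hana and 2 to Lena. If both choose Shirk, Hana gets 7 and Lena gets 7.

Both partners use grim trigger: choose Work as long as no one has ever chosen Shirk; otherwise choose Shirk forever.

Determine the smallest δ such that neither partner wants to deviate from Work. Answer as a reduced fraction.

Under grim trigger the critical discount factor is (T−C)/(T−P) with T = 20, C = 18, P = 7.
δ* = (20−18)/(20−7) = 2/13.

2/13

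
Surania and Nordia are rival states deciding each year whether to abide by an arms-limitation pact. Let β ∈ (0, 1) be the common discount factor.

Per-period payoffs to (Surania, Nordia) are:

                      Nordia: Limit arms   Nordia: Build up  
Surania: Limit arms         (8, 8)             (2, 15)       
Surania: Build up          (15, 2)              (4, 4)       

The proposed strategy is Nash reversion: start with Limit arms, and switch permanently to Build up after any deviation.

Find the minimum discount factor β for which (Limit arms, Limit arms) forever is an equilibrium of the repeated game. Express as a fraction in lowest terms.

Under grim trigger the critical discount factor is (T−C)/(T−P) with T = 15, C = 8, P = 4.
β* = (15−8)/(15−4) = 7/11.

7/11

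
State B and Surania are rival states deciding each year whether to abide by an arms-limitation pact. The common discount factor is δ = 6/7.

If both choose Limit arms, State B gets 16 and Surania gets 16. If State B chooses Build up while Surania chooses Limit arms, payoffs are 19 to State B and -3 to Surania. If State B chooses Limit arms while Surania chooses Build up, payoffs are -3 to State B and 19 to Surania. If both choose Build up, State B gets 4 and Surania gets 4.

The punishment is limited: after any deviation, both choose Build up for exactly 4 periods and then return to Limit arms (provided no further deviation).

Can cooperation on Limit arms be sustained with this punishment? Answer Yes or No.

Yes

IC: δ+…+δ^4 ≥ (19−16)/(16−4) = 1/4.
At δ = 6/7: partial sum = 2.7613 ≥ 0.2500. Cooperation sustainable.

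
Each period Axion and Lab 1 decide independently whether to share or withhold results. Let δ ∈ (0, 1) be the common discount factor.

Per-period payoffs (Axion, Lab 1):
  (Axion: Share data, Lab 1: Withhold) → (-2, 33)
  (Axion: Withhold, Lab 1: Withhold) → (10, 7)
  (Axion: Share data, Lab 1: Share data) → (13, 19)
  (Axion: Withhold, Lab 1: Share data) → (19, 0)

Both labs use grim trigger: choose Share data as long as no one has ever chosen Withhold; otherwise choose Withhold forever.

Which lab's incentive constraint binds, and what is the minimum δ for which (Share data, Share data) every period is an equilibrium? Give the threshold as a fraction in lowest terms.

Axion; δ ≥ 2/3

Axion's threshold: (19−13)/(19−10) = 2/3.
Lab 1's threshold: (33−19)/(33−7) = 7/13.
2/3 > 7/13, so Axion binds and δ* = 2/3.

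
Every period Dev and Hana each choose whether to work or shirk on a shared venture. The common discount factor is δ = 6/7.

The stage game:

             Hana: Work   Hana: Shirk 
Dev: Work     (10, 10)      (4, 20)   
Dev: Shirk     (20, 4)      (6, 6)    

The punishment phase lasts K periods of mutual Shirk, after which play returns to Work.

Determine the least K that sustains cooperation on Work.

4

Need Σ_{k=1}^{K} δ^k ≥ (20−10)/(10−6) = 2.5000 at δ = 6/7.
At K = 3 the sum is 2.2216 < 2.5000; at K = 4 it is 2.7613 ≥ 2.5000.
So the minimum punishment length is K = 4.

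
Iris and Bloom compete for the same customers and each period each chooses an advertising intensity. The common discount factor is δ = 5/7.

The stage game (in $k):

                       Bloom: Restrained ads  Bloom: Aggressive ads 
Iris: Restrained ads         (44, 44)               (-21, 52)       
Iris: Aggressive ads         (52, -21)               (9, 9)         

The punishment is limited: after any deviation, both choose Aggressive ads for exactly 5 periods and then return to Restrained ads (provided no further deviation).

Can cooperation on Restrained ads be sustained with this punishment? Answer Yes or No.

Yes

Comparing payoff streams over the 6 periods until play realigns: cooperate → 44(1+δ+…+δ^5); deviate → 52 + 9(δ+…+δ^5).
Cooperation is sustained iff (44−9)(δ+…+δ^5) ≥ 52−44.
δ+…+δ^5 = 5/7·(1−(5/7)^5)/(1−5/7) = 2.0352, and (52−44)/(44−9) = 0.2286.
2.0352 ≥ 0.2286, so cooperation is sustainable.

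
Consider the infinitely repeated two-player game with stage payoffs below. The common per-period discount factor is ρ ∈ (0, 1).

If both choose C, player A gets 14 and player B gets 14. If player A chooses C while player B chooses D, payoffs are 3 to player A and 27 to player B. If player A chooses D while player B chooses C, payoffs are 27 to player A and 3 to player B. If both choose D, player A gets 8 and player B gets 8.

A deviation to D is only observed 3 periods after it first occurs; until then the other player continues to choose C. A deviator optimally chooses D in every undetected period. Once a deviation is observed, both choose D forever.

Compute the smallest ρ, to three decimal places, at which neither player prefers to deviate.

0.881

A deviator earns 27 for 3 periods, then 8 forever; cooperating earns 14 forever. Multiplying the IC by (1−ρ):
14 ≥ 27(1−ρ^3) + 8ρ^3, so 19·ρ^3 ≥ 13 and ρ^3 ≥ 13/19.
ρ ≥ (13/19)^(1/3) ≈ 0.881.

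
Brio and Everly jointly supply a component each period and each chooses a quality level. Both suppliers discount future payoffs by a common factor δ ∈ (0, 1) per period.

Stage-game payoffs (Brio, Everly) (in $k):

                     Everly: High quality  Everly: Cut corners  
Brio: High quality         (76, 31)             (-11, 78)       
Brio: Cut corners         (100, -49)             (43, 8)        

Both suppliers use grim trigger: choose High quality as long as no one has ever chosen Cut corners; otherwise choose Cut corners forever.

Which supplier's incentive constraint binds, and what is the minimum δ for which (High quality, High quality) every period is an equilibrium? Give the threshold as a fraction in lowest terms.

Everly; δ ≥ 47/70

Brio's threshold: (100−76)/(100−43) = 8/19.
Everly's threshold: (78−31)/(78−8) = 47/70.
8/19 < 47/70, so Everly binds and δ* = 47/70.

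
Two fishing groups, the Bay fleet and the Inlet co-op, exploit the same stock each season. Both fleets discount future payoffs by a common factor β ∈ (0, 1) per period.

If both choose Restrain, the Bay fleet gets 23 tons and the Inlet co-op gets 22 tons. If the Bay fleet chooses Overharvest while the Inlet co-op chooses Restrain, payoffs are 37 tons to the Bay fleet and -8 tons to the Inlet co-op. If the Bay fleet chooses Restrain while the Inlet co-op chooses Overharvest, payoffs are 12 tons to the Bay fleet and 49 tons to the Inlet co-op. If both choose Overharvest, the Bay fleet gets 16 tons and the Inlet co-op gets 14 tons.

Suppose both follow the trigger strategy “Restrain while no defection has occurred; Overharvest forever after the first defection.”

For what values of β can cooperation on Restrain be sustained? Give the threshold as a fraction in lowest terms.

the Bay fleet: cooperation gives 23 each period; deviation gives 37 once then 16 forever.
  23/(1−β) ≥ 37 + 16β/(1−β) ⇒ β ≥ 14/21 = 2/3.
the Inlet co-op: cooperation gives 22 each period; deviation gives 49 once then 14 forever.
  β ≥ 27/35.
Both must hold, so the binding constraint is the Inlet co-op's: β ≥ 27/35.

27/35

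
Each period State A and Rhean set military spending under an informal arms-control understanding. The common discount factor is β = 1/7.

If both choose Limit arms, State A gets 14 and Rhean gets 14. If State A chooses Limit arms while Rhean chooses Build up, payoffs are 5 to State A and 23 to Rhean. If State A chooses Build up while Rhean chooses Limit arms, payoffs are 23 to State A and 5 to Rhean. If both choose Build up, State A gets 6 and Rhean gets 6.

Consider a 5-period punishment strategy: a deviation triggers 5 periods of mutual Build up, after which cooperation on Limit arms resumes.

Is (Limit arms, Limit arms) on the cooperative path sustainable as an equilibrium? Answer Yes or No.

No

IC: β+…+β^5 ≥ (23−14)/(14−6) = 9/8.
At β = 1/7: partial sum = 0.1667 < 1.1250. Cooperation not sustainable.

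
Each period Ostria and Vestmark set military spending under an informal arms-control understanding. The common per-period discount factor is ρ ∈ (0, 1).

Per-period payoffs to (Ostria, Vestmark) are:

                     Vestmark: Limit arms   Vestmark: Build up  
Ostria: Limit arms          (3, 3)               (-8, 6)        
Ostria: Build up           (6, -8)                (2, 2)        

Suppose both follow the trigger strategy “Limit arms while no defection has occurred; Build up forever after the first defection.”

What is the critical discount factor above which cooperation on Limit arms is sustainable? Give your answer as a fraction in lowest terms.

Under grim trigger the critical discount factor is (T−C)/(T−P) with T = 6, C = 3, P = 2.
ρ* = (6−3)/(6−2) = 3/4.

3/4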